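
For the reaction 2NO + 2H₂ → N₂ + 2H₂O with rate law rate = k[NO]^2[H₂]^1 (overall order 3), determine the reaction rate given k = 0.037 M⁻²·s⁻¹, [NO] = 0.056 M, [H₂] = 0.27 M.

3.133e-05 M/s

Step 1: The rate law is rate = k[NO]^2[H₂]^1, overall order = 2+1 = 3
Step 2: Substitute values: rate = 0.037 × (0.056)^2 × (0.27)^1
Step 3: rate = 0.037 × 0.003136 × 0.27 = 3.13286e-05 M/s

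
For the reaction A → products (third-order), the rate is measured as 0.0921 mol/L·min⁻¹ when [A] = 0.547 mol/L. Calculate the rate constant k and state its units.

0.5627 (mol/L)⁻²·min⁻¹

Step 1: rate = k[A]^3, so k = rate / [A]^3.
Step 2: k = 0.0921 / (0.547)^3 = 0.0921 / 0.1637.
Step 3: k = 0.5627 (mol/L)⁻²·min⁻¹.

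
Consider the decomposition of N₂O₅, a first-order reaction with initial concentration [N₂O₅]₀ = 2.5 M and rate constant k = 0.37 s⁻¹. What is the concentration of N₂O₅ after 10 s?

0.06181 M

Step 1: For a first-order reaction: [N₂O₅] = [N₂O₅]₀ × e^(-kt)
Step 2: [N₂O₅] = 2.5 × e^(-0.37 × 10)
Step 3: [N₂O₅] = 2.5 × e^(-3.7)
Step 4: [N₂O₅] = 2.5 × 0.0247235 = 0.06181 M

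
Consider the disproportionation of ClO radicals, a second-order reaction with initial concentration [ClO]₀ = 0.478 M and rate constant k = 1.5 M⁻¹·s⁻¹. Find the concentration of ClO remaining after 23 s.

0.02733 M

Step 1: For a second-order reaction: 1/[ClO] = 1/[ClO]₀ + kt
Step 2: 1/[ClO] = 1/0.478 + 1.5 × 23
Step 3: 1/[ClO] = 2.092 + 34.5 = 36.59
Step 4: [ClO] = 1/36.59 = 0.02733 M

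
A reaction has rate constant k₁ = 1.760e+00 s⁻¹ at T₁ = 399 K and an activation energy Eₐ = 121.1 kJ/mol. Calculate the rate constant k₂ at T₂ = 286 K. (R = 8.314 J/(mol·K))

9.581e-07 s⁻¹

Step 1: Use the two-temperature Arrhenius form: ln(k₂/k₁) = -Eₐ/R × (1/T₂ - 1/T₁)
Step 2: Convert Eₐ to J/mol: 121.1 kJ/mol = 121100 J/mol
Step 3: 1/T₂ - 1/T₁ = 1/286 - 1/399 = 9.902378e-04 K⁻¹
Step 4: ln(k₂/k₁) = -121100/8.314 × 9.902378e-04 = -14.42360
Step 5: k₂ = k₁ × exp(-14.42360) = 1.760e+00 × 5.44390e-07 = 9.581e-07 s⁻¹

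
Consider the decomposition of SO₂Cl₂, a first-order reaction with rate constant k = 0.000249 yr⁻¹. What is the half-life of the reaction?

2784 yr

Step 1: For a first-order reaction, t₁/₂ = ln(2)/k
Step 2: t₁/₂ = ln(2)/0.000249
Step 3: t₁/₂ = 0.6931/0.000249 = 2784 yr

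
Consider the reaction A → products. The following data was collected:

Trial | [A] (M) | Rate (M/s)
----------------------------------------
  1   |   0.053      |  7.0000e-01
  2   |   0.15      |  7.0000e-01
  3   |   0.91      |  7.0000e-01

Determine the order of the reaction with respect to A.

zeroth order (0)

Step 1: Compare trials - when concentration changes, rate stays constant.
Step 2: rate₂/rate₁ = 7.0000e-01/7.0000e-01 = 1
Step 3: [A]₂/[A]₁ = 0.15/0.053 = 2.83
Step 4: Since rate ratio ≈ (conc ratio)^0, the reaction is zeroth order.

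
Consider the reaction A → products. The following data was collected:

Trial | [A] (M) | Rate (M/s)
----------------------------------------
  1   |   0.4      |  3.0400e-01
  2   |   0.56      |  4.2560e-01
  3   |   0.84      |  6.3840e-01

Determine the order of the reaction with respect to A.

first order (1)

Step 1: Compare trials to find order n where rate₂/rate₁ = ([A]₂/[A]₁)^n
Step 2: rate₂/rate₁ = 4.2560e-01/3.0400e-01 = 1.4
Step 3: [A]₂/[A]₁ = 0.56/0.4 = 1.4
Step 4: n = ln(1.4)/ln(1.4) = 1.00 ≈ 1
Step 5: The reaction is first order in A.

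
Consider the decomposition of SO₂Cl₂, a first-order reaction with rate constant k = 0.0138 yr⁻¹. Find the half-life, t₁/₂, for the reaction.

50.23 yr

Step 1: For a first-order reaction, t₁/₂ = ln(2)/k
Step 2: t₁/₂ = ln(2)/0.0138
Step 3: t₁/₂ = 0.6931/0.0138 = 50.23 yr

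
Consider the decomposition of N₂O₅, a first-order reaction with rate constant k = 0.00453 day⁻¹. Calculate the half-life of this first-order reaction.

153 day

Step 1: For a first-order reaction, t₁/₂ = ln(2)/k
Step 2: t₁/₂ = ln(2)/0.00453
Step 3: t₁/₂ = 0.6931/0.00453 = 153 day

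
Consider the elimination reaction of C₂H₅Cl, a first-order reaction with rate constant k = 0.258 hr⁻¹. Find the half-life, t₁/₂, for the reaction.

2.687 hr

Step 1: For a first-order reaction, t₁/₂ = ln(2)/k
Step 2: t₁/₂ = ln(2)/0.258
Step 3: t₁/₂ = 0.6931/0.258 = 2.687 hr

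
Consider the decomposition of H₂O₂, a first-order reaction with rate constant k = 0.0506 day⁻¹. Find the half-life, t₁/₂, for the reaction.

13.7 day

Step 1: For a first-order reaction, t₁/₂ = ln(2)/k
Step 2: t₁/₂ = ln(2)/0.0506
Step 3: t₁/₂ = 0.6931/0.0506 = 13.7 day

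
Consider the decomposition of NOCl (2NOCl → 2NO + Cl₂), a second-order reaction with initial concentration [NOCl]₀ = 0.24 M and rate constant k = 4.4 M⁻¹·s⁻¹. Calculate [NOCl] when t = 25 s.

0.008759 M

Step 1: For a second-order reaction: 1/[NOCl] = 1/[NOCl]₀ + kt
Step 2: 1/[NOCl] = 1/0.24 + 4.4 × 25
Step 3: 1/[NOCl] = 4.167 + 110 = 114.2
Step 4: [NOCl] = 1/114.2 = 0.008759 M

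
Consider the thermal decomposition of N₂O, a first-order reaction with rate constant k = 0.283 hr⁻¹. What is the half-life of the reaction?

2.449 hr

Step 1: For a first-order reaction, t₁/₂ = ln(2)/k
Step 2: t₁/₂ = ln(2)/0.283
Step 3: t₁/₂ = 0.6931/0.283 = 2.449 hr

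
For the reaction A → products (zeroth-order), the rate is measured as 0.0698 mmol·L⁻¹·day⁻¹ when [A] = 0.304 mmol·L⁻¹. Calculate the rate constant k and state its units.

0.0698 mmol·L⁻¹·day⁻¹

Step 1: For a zeroth-order reaction, rate = k (independent of concentration).
Step 2: k = rate = 0.0698 mmol·L⁻¹·day⁻¹.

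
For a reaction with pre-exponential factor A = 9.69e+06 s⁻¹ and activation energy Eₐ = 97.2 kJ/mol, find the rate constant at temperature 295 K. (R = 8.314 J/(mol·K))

5.95e-11 s⁻¹

Step 1: Use the Arrhenius equation: k = A × exp(-Eₐ/RT)
Step 2: Convert Eₐ to J/mol: 97.2 kJ/mol = 97200 J/mol
Step 3: Calculate the exponent: -Eₐ/(RT) = -97200/(8.314 × 295) = -39.63093
Step 4: k = 9.69e+06 × exp(-39.63093)
Step 5: k = 9.69e+06 × 6.14477e-18 = 5.9543e-11 s⁻¹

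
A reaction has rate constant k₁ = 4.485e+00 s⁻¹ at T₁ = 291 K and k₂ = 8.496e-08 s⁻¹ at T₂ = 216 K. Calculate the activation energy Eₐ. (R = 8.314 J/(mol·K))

123.9 kJ/mol

Step 1: Use the two-temperature Arrhenius form: ln(k₂/k₁) = -Eₐ/R × (1/T₂ - 1/T₁)
Step 2: ln(k₂/k₁) = ln(8.496e-08/4.485e+00) = ln(1.89431e-08) = -17.7818
Step 3: 1/T₂ - 1/T₁ = 1/216 - 1/291 = 1.193204e-03 K⁻¹
Step 4: Eₐ = -R × ln(k₂/k₁) / (1/T₂ - 1/T₁) = -8.314 × -17.7818 / 1.193204e-03
Step 5: Eₐ = 1.2390e+05 J/mol = 123.9 kJ/mol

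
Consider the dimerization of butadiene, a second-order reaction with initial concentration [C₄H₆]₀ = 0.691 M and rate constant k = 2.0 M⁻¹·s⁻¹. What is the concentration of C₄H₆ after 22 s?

0.022 M

Step 1: For a second-order reaction: 1/[C₄H₆] = 1/[C₄H₆]₀ + kt
Step 2: 1/[C₄H₆] = 1/0.691 + 2.0 × 22
Step 3: 1/[C₄H₆] = 1.447 + 44 = 45.45
Step 4: [C₄H₆] = 1/45.45 = 0.022 M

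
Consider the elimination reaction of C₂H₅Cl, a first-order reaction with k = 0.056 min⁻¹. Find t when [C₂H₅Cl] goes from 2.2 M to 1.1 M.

12.38 min

Step 1: For first-order: t = ln([C₂H₅Cl]₀/[C₂H₅Cl])/k
Step 2: t = ln(2.2/1.1)/0.056
Step 3: t = ln(2)/0.056
Step 4: t = 0.6931/0.056 = 12.38 min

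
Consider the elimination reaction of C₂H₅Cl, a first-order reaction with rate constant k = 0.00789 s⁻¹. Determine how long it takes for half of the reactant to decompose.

87.85 s

Step 1: For a first-order reaction, t₁/₂ = ln(2)/k
Step 2: t₁/₂ = ln(2)/0.00789
Step 3: t₁/₂ = 0.6931/0.00789 = 87.85 s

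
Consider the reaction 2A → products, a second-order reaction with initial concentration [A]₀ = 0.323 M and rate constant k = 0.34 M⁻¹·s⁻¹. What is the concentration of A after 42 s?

0.05755 M

Step 1: For a second-order reaction: 1/[A] = 1/[A]₀ + kt
Step 2: 1/[A] = 1/0.323 + 0.34 × 42
Step 3: 1/[A] = 3.096 + 14.28 = 17.38
Step 4: [A] = 1/17.38 = 0.05755 M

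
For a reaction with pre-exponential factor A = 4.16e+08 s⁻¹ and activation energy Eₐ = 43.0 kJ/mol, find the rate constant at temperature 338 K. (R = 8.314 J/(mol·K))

9.41e+01 s⁻¹

Step 1: Use the Arrhenius equation: k = A × exp(-Eₐ/RT)
Step 2: Convert Eₐ to J/mol: 43.0 kJ/mol = 43000 J/mol
Step 3: Calculate the exponent: -Eₐ/(RT) = -43000/(8.314 × 338) = -15.30177
Step 4: k = 4.16e+08 × exp(-15.30177)
Step 5: k = 4.16e+08 × 2.26217e-07 = 9.4106e+01 s⁻¹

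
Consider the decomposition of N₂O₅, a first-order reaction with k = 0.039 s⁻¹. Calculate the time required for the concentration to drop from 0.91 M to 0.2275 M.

35.55 s

Step 1: For first-order: t = ln([N₂O₅]₀/[N₂O₅])/k
Step 2: t = ln(0.91/0.2275)/0.039
Step 3: t = ln(4)/0.039
Step 4: t = 1.386/0.039 = 35.55 s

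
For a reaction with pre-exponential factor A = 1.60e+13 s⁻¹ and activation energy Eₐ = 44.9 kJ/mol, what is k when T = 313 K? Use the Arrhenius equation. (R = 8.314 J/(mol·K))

5.14e+05 s⁻¹

Step 1: Use the Arrhenius equation: k = A × exp(-Eₐ/RT)
Step 2: Convert Eₐ to J/mol: 44.9 kJ/mol = 44900 J/mol
Step 3: Calculate the exponent: -Eₐ/(RT) = -44900/(8.314 × 313) = -17.25409
Step 4: k = 1.60e+13 × exp(-17.25409)
Step 5: k = 1.60e+13 × 3.21103e-08 = 5.1376e+05 s⁻¹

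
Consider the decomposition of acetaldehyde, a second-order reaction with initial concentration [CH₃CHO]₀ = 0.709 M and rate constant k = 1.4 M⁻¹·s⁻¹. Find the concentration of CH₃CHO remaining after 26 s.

0.02645 M

Step 1: For a second-order reaction: 1/[CH₃CHO] = 1/[CH₃CHO]₀ + kt
Step 2: 1/[CH₃CHO] = 1/0.709 + 1.4 × 26
Step 3: 1/[CH₃CHO] = 1.41 + 36.4 = 37.81
Step 4: [CH₃CHO] = 1/37.81 = 0.02645 M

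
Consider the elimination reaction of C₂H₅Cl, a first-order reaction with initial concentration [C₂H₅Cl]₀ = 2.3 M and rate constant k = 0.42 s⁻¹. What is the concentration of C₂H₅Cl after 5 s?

0.2816 M

Step 1: For a first-order reaction: [C₂H₅Cl] = [C₂H₅Cl]₀ × e^(-kt)
Step 2: [C₂H₅Cl] = 2.3 × e^(-0.42 × 5)
Step 3: [C₂H₅Cl] = 2.3 × e^(-2.1)
Step 4: [C₂H₅Cl] = 2.3 × 0.122456 = 0.2816 M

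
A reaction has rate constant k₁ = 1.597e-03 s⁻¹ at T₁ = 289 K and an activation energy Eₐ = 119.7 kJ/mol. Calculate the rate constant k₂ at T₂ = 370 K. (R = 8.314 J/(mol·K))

8.705e+01 s⁻¹

Step 1: Use the two-temperature Arrhenius form: ln(k₂/k₁) = -Eₐ/R × (1/T₂ - 1/T₁)
Step 2: Convert Eₐ to J/mol: 119.7 kJ/mol = 119700 J/mol
Step 3: 1/T₂ - 1/T₁ = 1/370 - 1/289 = -7.575049e-04 K⁻¹
Step 4: ln(k₂/k₁) = -119700/8.314 × -7.575049e-04 = 10.90610
Step 5: k₂ = k₁ × exp(10.90610) = 1.597e-03 × 5.45078e+04 = 8.705e+01 s⁻¹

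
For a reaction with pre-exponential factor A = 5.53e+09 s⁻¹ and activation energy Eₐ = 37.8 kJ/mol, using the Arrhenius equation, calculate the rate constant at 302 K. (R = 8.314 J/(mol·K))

1.60e+03 s⁻¹

Step 1: Use the Arrhenius equation: k = A × exp(-Eₐ/RT)
Step 2: Convert Eₐ to J/mol: 37.8 kJ/mol = 37800 J/mol
Step 3: Calculate the exponent: -Eₐ/(RT) = -37800/(8.314 × 302) = -15.05479
Step 4: k = 5.53e+09 × exp(-15.05479)
Step 5: k = 5.53e+09 × 2.89593e-07 = 1.6014e+03 s⁻¹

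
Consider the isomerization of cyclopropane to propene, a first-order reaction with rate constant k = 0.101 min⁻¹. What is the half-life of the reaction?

6.863 min

Step 1: For a first-order reaction, t₁/₂ = ln(2)/k
Step 2: t₁/₂ = ln(2)/0.101
Step 3: t₁/₂ = 0.6931/0.101 = 6.863 min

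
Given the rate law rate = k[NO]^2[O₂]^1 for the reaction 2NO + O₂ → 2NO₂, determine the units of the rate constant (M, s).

M⁻²·s⁻¹

Step 1: Overall order = 2 + 1 = 3.
Step 2: rate has units M·s⁻¹; [NO]^2[O₂]^1 has units M^3.
Step 3: k = rate/([NO]^2[O₂]^1), so units of k = M^(1-3)·s⁻¹ = M⁻²·s⁻¹.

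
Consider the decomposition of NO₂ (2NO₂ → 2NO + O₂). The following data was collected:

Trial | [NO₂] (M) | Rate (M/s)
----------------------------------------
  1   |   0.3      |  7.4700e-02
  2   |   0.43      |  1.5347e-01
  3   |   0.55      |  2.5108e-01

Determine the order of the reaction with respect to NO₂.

second order (2)

Step 1: Compare trials to find order n where rate₂/rate₁ = ([NO₂]₂/[NO₂]₁)^n
Step 2: rate₂/rate₁ = 1.5347e-01/7.4700e-02 = 2.054
Step 3: [NO₂]₂/[NO₂]₁ = 0.43/0.3 = 1.433
Step 4: n = ln(2.054)/ln(1.433) = 2.00 ≈ 2
Step 5: The reaction is second order in NO₂.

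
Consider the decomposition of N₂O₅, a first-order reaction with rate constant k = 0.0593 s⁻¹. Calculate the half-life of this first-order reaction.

11.69 s

Step 1: For a first-order reaction, t₁/₂ = ln(2)/k
Step 2: t₁/₂ = ln(2)/0.0593
Step 3: t₁/₂ = 0.6931/0.0593 = 11.69 s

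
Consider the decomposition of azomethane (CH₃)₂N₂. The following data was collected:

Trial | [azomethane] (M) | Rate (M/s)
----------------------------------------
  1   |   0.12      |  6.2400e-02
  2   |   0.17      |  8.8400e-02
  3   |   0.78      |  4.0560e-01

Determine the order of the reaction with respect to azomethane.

first order (1)

Step 1: Compare trials to find order n where rate₂/rate₁ = ([azomethane]₂/[azomethane]₁)^n
Step 2: rate₂/rate₁ = 8.8400e-02/6.2400e-02 = 1.417
Step 3: [azomethane]₂/[azomethane]₁ = 0.17/0.12 = 1.417
Step 4: n = ln(1.417)/ln(1.417) = 1.00 ≈ 1
Step 5: The reaction is first order in azomethane.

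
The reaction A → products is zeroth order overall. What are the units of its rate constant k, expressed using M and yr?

M·yr⁻¹

Step 1: For overall order n, rate = k × (concentration)^n.
Step 2: Rate has units M·yr⁻¹; concentration term has units M^0.
Step 3: k = rate / (concentration)^n, so units of k = M^(1-0)·yr⁻¹ = M·yr⁻¹.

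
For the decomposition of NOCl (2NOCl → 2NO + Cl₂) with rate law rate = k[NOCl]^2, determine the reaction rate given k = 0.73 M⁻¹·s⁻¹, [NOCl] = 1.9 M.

2.635 M/s

Step 1: Identify the rate law: rate = k[NOCl]^2
Step 2: Substitute values: rate = 0.73 × (1.9)^2
Step 3: Calculate: rate = 0.73 × 3.61 = 2.6353 M/s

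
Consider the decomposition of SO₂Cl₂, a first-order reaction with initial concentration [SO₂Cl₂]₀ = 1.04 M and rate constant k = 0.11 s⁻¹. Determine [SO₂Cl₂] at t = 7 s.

0.4815 M

Step 1: For a first-order reaction: [SO₂Cl₂] = [SO₂Cl₂]₀ × e^(-kt)
Step 2: [SO₂Cl₂] = 1.04 × e^(-0.11 × 7)
Step 3: [SO₂Cl₂] = 1.04 × e^(-0.77)
Step 4: [SO₂Cl₂] = 1.04 × 0.463013 = 0.4815 M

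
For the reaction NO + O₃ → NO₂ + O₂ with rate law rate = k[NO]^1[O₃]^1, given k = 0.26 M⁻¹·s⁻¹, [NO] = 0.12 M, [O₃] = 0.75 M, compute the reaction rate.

0.0234 M/s

Step 1: The rate law is rate = k[NO]^1[O₃]^1
Step 2: Substitute: rate = 0.26 × (0.12)^1 × (0.75)^1
Step 3: rate = 0.26 × 0.12 × 0.75 = 0.0234 M/s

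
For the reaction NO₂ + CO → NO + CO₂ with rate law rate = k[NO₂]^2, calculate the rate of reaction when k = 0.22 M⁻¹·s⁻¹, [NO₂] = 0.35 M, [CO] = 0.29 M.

0.02695 M/s

Step 1: The rate law is rate = k[NO₂]^2
Step 2: Note that the rate does not depend on [CO] (zero order in CO).
Step 3: rate = 0.22 × (0.35)^2 = 0.02695 M/s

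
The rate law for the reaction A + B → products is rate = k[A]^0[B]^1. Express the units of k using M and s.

s⁻¹

Step 1: Overall order = 0 + 1 = 1.
Step 2: rate has units M·s⁻¹; [A]^0[B]^1 has units M^1.
Step 3: k = rate/([A]^0[B]^1), so units of k = M^(1-1)·s⁻¹ = s⁻¹.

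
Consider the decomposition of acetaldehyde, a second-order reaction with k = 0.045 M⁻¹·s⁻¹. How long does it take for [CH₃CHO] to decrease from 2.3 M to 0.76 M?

19.58 s

Step 1: For second-order: t = (1/[CH₃CHO] - 1/[CH₃CHO]₀)/k
Step 2: t = (1/0.76 - 1/2.3)/0.045
Step 3: t = (1.316 - 0.4348)/0.045
Step 4: t = 0.881/0.045 = 19.58 s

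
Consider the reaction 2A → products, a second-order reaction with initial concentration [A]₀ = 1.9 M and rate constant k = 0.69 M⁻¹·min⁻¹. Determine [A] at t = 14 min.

0.09817 M

Step 1: For a second-order reaction: 1/[A] = 1/[A]₀ + kt
Step 2: 1/[A] = 1/1.9 + 0.69 × 14
Step 3: 1/[A] = 0.5263 + 9.66 = 10.19
Step 4: [A] = 1/10.19 = 0.09817 M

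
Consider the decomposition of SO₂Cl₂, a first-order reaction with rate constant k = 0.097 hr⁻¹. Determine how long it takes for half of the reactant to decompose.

7.146 hr

Step 1: For a first-order reaction, t₁/₂ = ln(2)/k
Step 2: t₁/₂ = ln(2)/0.097
Step 3: t₁/₂ = 0.6931/0.097 = 7.146 hr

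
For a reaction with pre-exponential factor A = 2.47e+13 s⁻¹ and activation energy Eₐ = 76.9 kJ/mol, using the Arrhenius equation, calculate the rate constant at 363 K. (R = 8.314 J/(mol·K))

2.12e+02 s⁻¹

Step 1: Use the Arrhenius equation: k = A × exp(-Eₐ/RT)
Step 2: Convert Eₐ to J/mol: 76.9 kJ/mol = 76900 J/mol
Step 3: Calculate the exponent: -Eₐ/(RT) = -76900/(8.314 × 363) = -25.48060
Step 4: k = 2.47e+13 × exp(-25.48060)
Step 5: k = 2.47e+13 × 8.58847e-12 = 2.1214e+02 s⁻¹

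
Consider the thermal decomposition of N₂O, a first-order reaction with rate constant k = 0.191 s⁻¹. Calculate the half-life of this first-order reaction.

3.629 s

Step 1: For a first-order reaction, t₁/₂ = ln(2)/k
Step 2: t₁/₂ = ln(2)/0.191
Step 3: t₁/₂ = 0.6931/0.191 = 3.629 s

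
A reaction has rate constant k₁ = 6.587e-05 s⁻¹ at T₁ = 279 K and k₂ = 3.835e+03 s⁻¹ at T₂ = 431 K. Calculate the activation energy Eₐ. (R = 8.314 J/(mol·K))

117.6 kJ/mol

Step 1: Use the two-temperature Arrhenius form: ln(k₂/k₁) = -Eₐ/R × (1/T₂ - 1/T₁)
Step 2: ln(k₂/k₁) = ln(3.835e+03/6.587e-05) = ln(5.82207e+07) = 17.8798
Step 3: 1/T₂ - 1/T₁ = 1/431 - 1/279 = -1.264044e-03 K⁻¹
Step 4: Eₐ = -R × ln(k₂/k₁) / (1/T₂ - 1/T₁) = -8.314 × 17.8798 / -1.264044e-03
Step 5: Eₐ = 1.1760e+05 J/mol = 117.6 kJ/mol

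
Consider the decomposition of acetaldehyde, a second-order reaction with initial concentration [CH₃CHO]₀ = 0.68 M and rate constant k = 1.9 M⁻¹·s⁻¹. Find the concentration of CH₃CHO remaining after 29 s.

0.01768 M

Step 1: For a second-order reaction: 1/[CH₃CHO] = 1/[CH₃CHO]₀ + kt
Step 2: 1/[CH₃CHO] = 1/0.68 + 1.9 × 29
Step 3: 1/[CH₃CHO] = 1.471 + 55.1 = 56.57
Step 4: [CH₃CHO] = 1/56.57 = 0.01768 M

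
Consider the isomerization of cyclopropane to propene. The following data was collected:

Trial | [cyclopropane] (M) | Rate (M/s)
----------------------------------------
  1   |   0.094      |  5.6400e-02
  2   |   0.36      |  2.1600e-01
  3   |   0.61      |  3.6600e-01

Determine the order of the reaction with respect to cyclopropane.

first order (1)

Step 1: Compare trials to find order n where rate₂/rate₁ = ([cyclopropane]₂/[cyclopropane]₁)^n
Step 2: rate₂/rate₁ = 2.1600e-01/5.6400e-02 = 3.83
Step 3: [cyclopropane]₂/[cyclopropane]₁ = 0.36/0.094 = 3.83
Step 4: n = ln(3.83)/ln(3.83) = 1.00 ≈ 1
Step 5: The reaction is first order in cyclopropane.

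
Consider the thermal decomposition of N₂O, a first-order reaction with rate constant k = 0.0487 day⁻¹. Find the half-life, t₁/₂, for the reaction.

14.23 day

Step 1: For a first-order reaction, t₁/₂ = ln(2)/k
Step 2: t₁/₂ = ln(2)/0.0487
Step 3: t₁/₂ = 0.6931/0.0487 = 14.23 day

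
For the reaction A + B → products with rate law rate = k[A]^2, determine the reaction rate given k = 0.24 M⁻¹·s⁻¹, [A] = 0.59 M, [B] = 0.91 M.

0.08354 M/s

Step 1: The rate law is rate = k[A]^2
Step 2: Note that the rate does not depend on [B] (zero order in B).
Step 3: rate = 0.24 × (0.59)^2 = 0.083544 M/s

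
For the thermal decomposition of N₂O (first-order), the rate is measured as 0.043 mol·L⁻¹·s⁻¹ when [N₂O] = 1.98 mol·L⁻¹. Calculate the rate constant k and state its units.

0.02172 s⁻¹

Step 1: rate = k[N₂O]^1, so k = rate / [N₂O]^1.
Step 2: k = 0.043 / (1.98)^1 = 0.043 / 1.98.
Step 3: k = 0.02172 s⁻¹.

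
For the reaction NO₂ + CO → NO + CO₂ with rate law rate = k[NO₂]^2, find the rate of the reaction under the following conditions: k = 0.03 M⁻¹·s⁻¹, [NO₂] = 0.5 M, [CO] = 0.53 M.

0.0075 M/s

Step 1: The rate law is rate = k[NO₂]^2
Step 2: Note that the rate does not depend on [CO] (zero order in CO).
Step 3: rate = 0.03 × (0.5)^2 = 0.0075 M/s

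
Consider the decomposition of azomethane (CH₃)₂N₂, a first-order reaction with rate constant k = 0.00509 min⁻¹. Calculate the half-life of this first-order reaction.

136.2 min

Step 1: For a first-order reaction, t₁/₂ = ln(2)/k
Step 2: t₁/₂ = ln(2)/0.00509
Step 3: t₁/₂ = 0.6931/0.00509 = 136.2 min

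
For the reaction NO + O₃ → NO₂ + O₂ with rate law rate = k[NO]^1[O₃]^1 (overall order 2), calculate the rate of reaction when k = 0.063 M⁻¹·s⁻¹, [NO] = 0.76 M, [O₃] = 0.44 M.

0.02107 M/s

Step 1: The rate law is rate = k[NO]^1[O₃]^1, overall order = 1+1 = 2
Step 2: Substitute values: rate = 0.063 × (0.76)^1 × (0.44)^1
Step 3: rate = 0.063 × 0.76 × 0.44 = 0.0210672 M/s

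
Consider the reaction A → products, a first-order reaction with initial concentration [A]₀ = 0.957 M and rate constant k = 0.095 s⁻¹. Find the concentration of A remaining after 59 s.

0.003521 M

Step 1: For a first-order reaction: [A] = [A]₀ × e^(-kt)
Step 2: [A] = 0.957 × e^(-0.095 × 59)
Step 3: [A] = 0.957 × e^(-5.605)
Step 4: [A] = 0.957 × 0.00367942 = 0.003521 M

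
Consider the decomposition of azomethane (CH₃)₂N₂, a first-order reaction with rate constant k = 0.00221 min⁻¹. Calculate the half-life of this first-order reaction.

313.6 min

Step 1: For a first-order reaction, t₁/₂ = ln(2)/k
Step 2: t₁/₂ = ln(2)/0.00221
Step 3: t₁/₂ = 0.6931/0.00221 = 313.6 min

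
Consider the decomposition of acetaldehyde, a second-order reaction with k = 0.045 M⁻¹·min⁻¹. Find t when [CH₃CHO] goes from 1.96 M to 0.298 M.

63.23 min

Step 1: For second-order: t = (1/[CH₃CHO] - 1/[CH₃CHO]₀)/k
Step 2: t = (1/0.298 - 1/1.96)/0.045
Step 3: t = (3.356 - 0.5102)/0.045
Step 4: t = 2.846/0.045 = 63.23 min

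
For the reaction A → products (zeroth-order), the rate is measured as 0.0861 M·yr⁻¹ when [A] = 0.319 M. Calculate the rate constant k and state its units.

0.0861 M·yr⁻¹

Step 1: For a zeroth-order reaction, rate = k (independent of concentration).
Step 2: k = rate = 0.0861 M·yr⁻¹.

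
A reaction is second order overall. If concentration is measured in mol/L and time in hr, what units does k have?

(mol/L)⁻¹·hr⁻¹

Step 1: For overall order n, rate = k × (concentration)^n.
Step 2: Rate has units mol/L·hr⁻¹; concentration term has units (mol/L)^2.
Step 3: k = rate / (concentration)^n, so units of k = (mol/L)^(1-2)·hr⁻¹ = (mol/L)⁻¹·hr⁻¹.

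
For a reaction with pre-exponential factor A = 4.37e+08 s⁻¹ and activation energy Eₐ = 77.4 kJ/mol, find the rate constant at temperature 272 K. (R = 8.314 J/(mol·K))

5.97e-07 s⁻¹

Step 1: Use the Arrhenius equation: k = A × exp(-Eₐ/RT)
Step 2: Convert Eₐ to J/mol: 77.4 kJ/mol = 77400 J/mol
Step 3: Calculate the exponent: -Eₐ/(RT) = -77400/(8.314 × 272) = -34.22646
Step 4: k = 4.37e+08 × exp(-34.22646)
Step 5: k = 4.37e+08 × 1.36659e-15 = 5.9720e-07 s⁻¹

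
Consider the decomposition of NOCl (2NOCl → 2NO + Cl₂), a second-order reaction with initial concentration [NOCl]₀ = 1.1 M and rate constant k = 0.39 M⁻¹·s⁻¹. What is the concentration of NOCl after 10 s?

0.2079 M

Step 1: For a second-order reaction: 1/[NOCl] = 1/[NOCl]₀ + kt
Step 2: 1/[NOCl] = 1/1.1 + 0.39 × 10
Step 3: 1/[NOCl] = 0.9091 + 3.9 = 4.809
Step 4: [NOCl] = 1/4.809 = 0.2079 M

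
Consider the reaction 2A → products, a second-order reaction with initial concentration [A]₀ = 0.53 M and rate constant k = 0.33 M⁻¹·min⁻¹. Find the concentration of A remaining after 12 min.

0.171 M

Step 1: For a second-order reaction: 1/[A] = 1/[A]₀ + kt
Step 2: 1/[A] = 1/0.53 + 0.33 × 12
Step 3: 1/[A] = 1.887 + 3.96 = 5.847
Step 4: [A] = 1/5.847 = 0.171 M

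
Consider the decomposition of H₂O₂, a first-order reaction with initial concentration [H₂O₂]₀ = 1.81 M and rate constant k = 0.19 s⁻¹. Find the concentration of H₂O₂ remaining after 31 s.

0.005008 M

Step 1: For a first-order reaction: [H₂O₂] = [H₂O₂]₀ × e^(-kt)
Step 2: [H₂O₂] = 1.81 × e^(-0.19 × 31)
Step 3: [H₂O₂] = 1.81 × e^(-5.89)
Step 4: [H₂O₂] = 1.81 × 0.00276698 = 0.005008 M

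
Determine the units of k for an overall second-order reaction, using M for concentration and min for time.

M⁻¹·min⁻¹

Step 1: For overall order n, rate = k × (concentration)^n.
Step 2: Rate has units M·min⁻¹; concentration term has units M^2.
Step 3: k = rate / (concentration)^n, so units of k = M^(1-2)·min⁻¹ = M⁻¹·min⁻¹.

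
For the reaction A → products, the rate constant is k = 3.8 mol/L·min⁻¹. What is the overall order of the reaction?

zeroth order (0)

Step 1: The units of k for an nth-order reaction are (concentration)^(1-n)·(time)⁻¹.
Step 2: Here k has units mol/L·min⁻¹, so the concentration exponent is 1.
Step 3: 1 - n = 1 ⇒ n = 0. The reaction is zeroth order.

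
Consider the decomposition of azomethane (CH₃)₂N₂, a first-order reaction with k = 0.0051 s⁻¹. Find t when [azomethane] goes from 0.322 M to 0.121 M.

191.9 s

Step 1: For first-order: t = ln([azomethane]₀/[azomethane])/k
Step 2: t = ln(0.322/0.121)/0.0051
Step 3: t = ln(2.661)/0.0051
Step 4: t = 0.9788/0.0051 = 191.9 s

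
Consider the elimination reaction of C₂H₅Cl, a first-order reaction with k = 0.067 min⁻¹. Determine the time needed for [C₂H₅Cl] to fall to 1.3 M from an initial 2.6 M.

10.35 min

Step 1: For first-order: t = ln([C₂H₅Cl]₀/[C₂H₅Cl])/k
Step 2: t = ln(2.6/1.3)/0.067
Step 3: t = ln(2)/0.067
Step 4: t = 0.6931/0.067 = 10.35 min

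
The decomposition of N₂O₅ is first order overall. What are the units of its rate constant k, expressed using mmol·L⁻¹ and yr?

yr⁻¹

Step 1: For overall order n, rate = k × (concentration)^n.
Step 2: Rate has units mmol·L⁻¹·yr⁻¹; concentration term has units (mmol·L⁻¹)^1.
Step 3: k = rate / (concentration)^n, so units of k = (mmol·L⁻¹)^(1-1)·yr⁻¹ = yr⁻¹.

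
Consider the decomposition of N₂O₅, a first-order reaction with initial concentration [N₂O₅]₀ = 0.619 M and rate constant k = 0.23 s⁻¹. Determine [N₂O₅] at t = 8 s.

0.09831 M

Step 1: For a first-order reaction: [N₂O₅] = [N₂O₅]₀ × e^(-kt)
Step 2: [N₂O₅] = 0.619 × e^(-0.23 × 8)
Step 3: [N₂O₅] = 0.619 × e^(-1.84)
Step 4: [N₂O₅] = 0.619 × 0.158817 = 0.09831 M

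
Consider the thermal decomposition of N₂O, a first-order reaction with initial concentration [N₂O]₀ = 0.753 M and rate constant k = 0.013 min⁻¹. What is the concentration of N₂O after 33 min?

0.4903 M

Step 1: For a first-order reaction: [N₂O] = [N₂O]₀ × e^(-kt)
Step 2: [N₂O] = 0.753 × e^(-0.013 × 33)
Step 3: [N₂O] = 0.753 × e^(-0.429)
Step 4: [N₂O] = 0.753 × 0.65116 = 0.4903 M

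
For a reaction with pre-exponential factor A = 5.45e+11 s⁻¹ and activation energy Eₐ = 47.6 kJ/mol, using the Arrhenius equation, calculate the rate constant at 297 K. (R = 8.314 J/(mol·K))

2.31e+03 s⁻¹

Step 1: Use the Arrhenius equation: k = A × exp(-Eₐ/RT)
Step 2: Convert Eₐ to J/mol: 47.6 kJ/mol = 47600 J/mol
Step 3: Calculate the exponent: -Eₐ/(RT) = -47600/(8.314 × 297) = -19.27705
Step 4: k = 5.45e+11 × exp(-19.27705)
Step 5: k = 5.45e+11 × 4.24701e-09 = 2.3146e+03 s⁻¹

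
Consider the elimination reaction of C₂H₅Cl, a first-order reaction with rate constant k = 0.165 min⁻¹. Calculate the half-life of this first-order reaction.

4.201 min

Step 1: For a first-order reaction, t₁/₂ = ln(2)/k
Step 2: t₁/₂ = ln(2)/0.165
Step 3: t₁/₂ = 0.6931/0.165 = 4.201 min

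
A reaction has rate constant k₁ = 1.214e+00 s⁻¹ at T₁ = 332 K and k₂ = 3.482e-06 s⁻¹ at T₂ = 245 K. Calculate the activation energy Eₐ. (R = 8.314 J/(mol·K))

99.2 kJ/mol

Step 1: Use the two-temperature Arrhenius form: ln(k₂/k₁) = -Eₐ/R × (1/T₂ - 1/T₁)
Step 2: ln(k₂/k₁) = ln(3.482e-06/1.214e+00) = ln(2.8682e-06) = -12.7618
Step 3: 1/T₂ - 1/T₁ = 1/245 - 1/332 = 1.069584e-03 K⁻¹
Step 4: Eₐ = -R × ln(k₂/k₁) / (1/T₂ - 1/T₁) = -8.314 × -12.7618 / 1.069584e-03
Step 5: Eₐ = 9.9199e+04 J/mol = 99.2 kJ/mol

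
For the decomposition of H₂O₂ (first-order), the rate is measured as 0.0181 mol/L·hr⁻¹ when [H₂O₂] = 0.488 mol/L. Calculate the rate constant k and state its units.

0.03709 hr⁻¹

Step 1: rate = k[H₂O₂]^1, so k = rate / [H₂O₂]^1.
Step 2: k = 0.0181 / (0.488)^1 = 0.0181 / 0.488.
Step 3: k = 0.03709 hr⁻¹.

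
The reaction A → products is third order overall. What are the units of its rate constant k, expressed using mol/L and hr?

(mol/L)⁻²·hr⁻¹

Step 1: For overall order n, rate = k × (concentration)^n.
Step 2: Rate has units mol/L·hr⁻¹; concentration term has units (mol/L)^3.
Step 3: k = rate / (concentration)^n, so units of k = (mol/L)^(1-3)·hr⁻¹ = (mol/L)⁻²·hr⁻¹.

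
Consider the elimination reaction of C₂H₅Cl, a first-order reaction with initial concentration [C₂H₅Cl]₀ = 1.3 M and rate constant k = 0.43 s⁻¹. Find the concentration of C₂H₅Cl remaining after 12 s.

0.007464 M

Step 1: For a first-order reaction: [C₂H₅Cl] = [C₂H₅Cl]₀ × e^(-kt)
Step 2: [C₂H₅Cl] = 1.3 × e^(-0.43 × 12)
Step 3: [C₂H₅Cl] = 1.3 × e^(-5.16)
Step 4: [C₂H₅Cl] = 1.3 × 0.0057417 = 0.007464 M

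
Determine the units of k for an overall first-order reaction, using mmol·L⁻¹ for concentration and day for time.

day⁻¹

Step 1: For overall order n, rate = k × (concentration)^n.
Step 2: Rate has units mmol·L⁻¹·day⁻¹; concentration term has units (mmol·L⁻¹)^1.
Step 3: k = rate / (concentration)^n, so units of k = (mmol·L⁻¹)^(1-1)·day⁻¹ = day⁻¹.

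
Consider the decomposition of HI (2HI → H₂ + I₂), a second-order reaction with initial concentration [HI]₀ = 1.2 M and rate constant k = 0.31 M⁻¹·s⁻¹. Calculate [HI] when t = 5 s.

0.4196 M

Step 1: For a second-order reaction: 1/[HI] = 1/[HI]₀ + kt
Step 2: 1/[HI] = 1/1.2 + 0.31 × 5
Step 3: 1/[HI] = 0.8333 + 1.55 = 2.383
Step 4: [HI] = 1/2.383 = 0.4196 M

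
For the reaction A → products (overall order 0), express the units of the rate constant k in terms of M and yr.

M·yr⁻¹

Step 1: For overall order n, rate = k × (concentration)^n.
Step 2: Rate has units M·yr⁻¹; concentration term has units M^0.
Step 3: k = rate / (concentration)^n, so units of k = M^(1-0)·yr⁻¹ = M·yr⁻¹.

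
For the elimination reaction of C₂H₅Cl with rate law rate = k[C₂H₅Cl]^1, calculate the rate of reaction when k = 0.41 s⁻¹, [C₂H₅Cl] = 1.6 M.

0.656 M/s

Step 1: Identify the rate law: rate = k[C₂H₅Cl]^1
Step 2: Substitute values: rate = 0.41 × (1.6)^1
Step 3: Calculate: rate = 0.41 × 1.6 = 0.656 M/s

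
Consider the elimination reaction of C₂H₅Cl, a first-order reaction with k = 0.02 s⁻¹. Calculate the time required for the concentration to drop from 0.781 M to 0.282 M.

50.93 s

Step 1: For first-order: t = ln([C₂H₅Cl]₀/[C₂H₅Cl])/k
Step 2: t = ln(0.781/0.282)/0.02
Step 3: t = ln(2.77)/0.02
Step 4: t = 1.019/0.02 = 50.93 s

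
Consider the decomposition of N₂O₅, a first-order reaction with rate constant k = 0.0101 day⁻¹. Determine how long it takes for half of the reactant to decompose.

68.63 day

Step 1: For a first-order reaction, t₁/₂ = ln(2)/k
Step 2: t₁/₂ = ln(2)/0.0101
Step 3: t₁/₂ = 0.6931/0.0101 = 68.63 day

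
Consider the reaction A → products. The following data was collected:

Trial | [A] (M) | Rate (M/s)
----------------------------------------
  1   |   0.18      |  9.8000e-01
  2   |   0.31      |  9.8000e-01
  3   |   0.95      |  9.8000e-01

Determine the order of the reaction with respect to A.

zeroth order (0)

Step 1: Compare trials - when concentration changes, rate stays constant.
Step 2: rate₂/rate₁ = 9.8000e-01/9.8000e-01 = 1
Step 3: [A]₂/[A]₁ = 0.31/0.18 = 1.722
Step 4: Since rate ratio ≈ (conc ratio)^0, the reaction is zeroth order.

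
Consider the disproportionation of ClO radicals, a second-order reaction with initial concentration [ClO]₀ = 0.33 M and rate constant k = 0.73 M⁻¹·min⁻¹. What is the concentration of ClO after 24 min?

0.04866 M

Step 1: For a second-order reaction: 1/[ClO] = 1/[ClO]₀ + kt
Step 2: 1/[ClO] = 1/0.33 + 0.73 × 24
Step 3: 1/[ClO] = 3.03 + 17.52 = 20.55
Step 4: [ClO] = 1/20.55 = 0.04866 M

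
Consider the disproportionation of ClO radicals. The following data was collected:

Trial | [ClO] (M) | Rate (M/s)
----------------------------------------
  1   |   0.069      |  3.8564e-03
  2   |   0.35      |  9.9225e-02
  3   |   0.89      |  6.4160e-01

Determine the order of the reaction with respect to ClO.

second order (2)

Step 1: Compare trials to find order n where rate₂/rate₁ = ([ClO]₂/[ClO]₁)^n
Step 2: rate₂/rate₁ = 9.9225e-02/3.8564e-03 = 25.73
Step 3: [ClO]₂/[ClO]₁ = 0.35/0.069 = 5.072
Step 4: n = ln(25.73)/ln(5.072) = 2.00 ≈ 2
Step 5: The reaction is second order in ClO.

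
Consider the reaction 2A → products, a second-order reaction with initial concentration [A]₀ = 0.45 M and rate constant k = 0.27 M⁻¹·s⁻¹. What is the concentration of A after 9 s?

0.215 M

Step 1: For a second-order reaction: 1/[A] = 1/[A]₀ + kt
Step 2: 1/[A] = 1/0.45 + 0.27 × 9
Step 3: 1/[A] = 2.222 + 2.43 = 4.652
Step 4: [A] = 1/4.652 = 0.215 M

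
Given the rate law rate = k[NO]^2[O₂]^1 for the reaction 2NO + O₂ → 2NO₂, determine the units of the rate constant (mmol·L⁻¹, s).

(mmol·L⁻¹)⁻²·s⁻¹

Step 1: Overall order = 2 + 1 = 3.
Step 2: rate has units mmol·L⁻¹·s⁻¹; [NO]^2[O₂]^1 has units (mmol·L⁻¹)^3.
Step 3: k = rate/([NO]^2[O₂]^1), so units of k = (mmol·L⁻¹)^(1-3)·s⁻¹ = (mmol·L⁻¹)⁻²·s⁻¹.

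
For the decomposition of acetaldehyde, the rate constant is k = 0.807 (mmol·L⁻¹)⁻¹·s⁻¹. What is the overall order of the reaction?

second order (2)

Step 1: The units of k for an nth-order reaction are (concentration)^(1-n)·(time)⁻¹.
Step 2: Here k has units (mmol·L⁻¹)⁻¹·s⁻¹, so the concentration exponent is -1.
Step 3: 1 - n = -1 ⇒ n = 2. The reaction is second order.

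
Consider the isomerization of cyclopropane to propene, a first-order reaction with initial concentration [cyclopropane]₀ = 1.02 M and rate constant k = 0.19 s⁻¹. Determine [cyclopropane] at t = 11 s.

0.1262 M

Step 1: For a first-order reaction: [cyclopropane] = [cyclopropane]₀ × e^(-kt)
Step 2: [cyclopropane] = 1.02 × e^(-0.19 × 11)
Step 3: [cyclopropane] = 1.02 × e^(-2.09)
Step 4: [cyclopropane] = 1.02 × 0.123687 = 0.1262 M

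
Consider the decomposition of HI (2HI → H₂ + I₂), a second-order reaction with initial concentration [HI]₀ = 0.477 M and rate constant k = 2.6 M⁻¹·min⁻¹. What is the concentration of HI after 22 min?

0.01686 M

Step 1: For a second-order reaction: 1/[HI] = 1/[HI]₀ + kt
Step 2: 1/[HI] = 1/0.477 + 2.6 × 22
Step 3: 1/[HI] = 2.096 + 57.2 = 59.3
Step 4: [HI] = 1/59.3 = 0.01686 M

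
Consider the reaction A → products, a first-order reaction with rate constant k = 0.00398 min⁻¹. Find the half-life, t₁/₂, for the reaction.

174.2 min

Step 1: For a first-order reaction, t₁/₂ = ln(2)/k
Step 2: t₁/₂ = ln(2)/0.00398
Step 3: t₁/₂ = 0.6931/0.00398 = 174.2 min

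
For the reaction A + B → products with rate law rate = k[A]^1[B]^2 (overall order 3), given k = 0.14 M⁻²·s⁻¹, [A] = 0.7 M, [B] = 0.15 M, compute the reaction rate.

0.002205 M/s

Step 1: The rate law is rate = k[A]^1[B]^2, overall order = 1+2 = 3
Step 2: Substitute values: rate = 0.14 × (0.7)^1 × (0.15)^2
Step 3: rate = 0.14 × 0.7 × 0.0225 = 0.002205 M/s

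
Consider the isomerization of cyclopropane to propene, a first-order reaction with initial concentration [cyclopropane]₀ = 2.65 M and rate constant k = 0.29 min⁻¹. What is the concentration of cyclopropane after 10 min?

0.1458 M

Step 1: For a first-order reaction: [cyclopropane] = [cyclopropane]₀ × e^(-kt)
Step 2: [cyclopropane] = 2.65 × e^(-0.29 × 10)
Step 3: [cyclopropane] = 2.65 × e^(-2.9)
Step 4: [cyclopropane] = 2.65 × 0.0550232 = 0.1458 M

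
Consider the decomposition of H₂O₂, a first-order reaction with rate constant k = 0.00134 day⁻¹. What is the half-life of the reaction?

517.3 day

Step 1: For a first-order reaction, t₁/₂ = ln(2)/k
Step 2: t₁/₂ = ln(2)/0.00134
Step 3: t₁/₂ = 0.6931/0.00134 = 517.3 day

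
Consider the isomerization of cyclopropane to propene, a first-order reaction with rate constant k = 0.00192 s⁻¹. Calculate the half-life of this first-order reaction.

361 s

Step 1: For a first-order reaction, t₁/₂ = ln(2)/k
Step 2: t₁/₂ = ln(2)/0.00192
Step 3: t₁/₂ = 0.6931/0.00192 = 361 s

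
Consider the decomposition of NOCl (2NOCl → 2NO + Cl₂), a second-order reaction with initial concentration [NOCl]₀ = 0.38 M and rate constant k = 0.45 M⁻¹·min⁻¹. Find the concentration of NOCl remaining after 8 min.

0.1605 M

Step 1: For a second-order reaction: 1/[NOCl] = 1/[NOCl]₀ + kt
Step 2: 1/[NOCl] = 1/0.38 + 0.45 × 8
Step 3: 1/[NOCl] = 2.632 + 3.6 = 6.232
Step 4: [NOCl] = 1/6.232 = 0.1605 M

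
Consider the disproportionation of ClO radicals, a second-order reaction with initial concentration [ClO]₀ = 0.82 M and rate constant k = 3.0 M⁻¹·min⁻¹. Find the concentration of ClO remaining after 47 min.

0.007031 M

Step 1: For a second-order reaction: 1/[ClO] = 1/[ClO]₀ + kt
Step 2: 1/[ClO] = 1/0.82 + 3.0 × 47
Step 3: 1/[ClO] = 1.22 + 141 = 142.2
Step 4: [ClO] = 1/142.2 = 0.007031 M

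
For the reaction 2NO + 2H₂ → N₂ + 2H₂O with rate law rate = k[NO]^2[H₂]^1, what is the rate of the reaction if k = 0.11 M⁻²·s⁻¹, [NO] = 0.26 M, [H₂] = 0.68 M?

0.005056 M/s

Step 1: The rate law is rate = k[NO]^2[H₂]^1
Step 2: Substitute: rate = 0.11 × (0.26)^2 × (0.68)^1
Step 3: rate = 0.11 × 0.0676 × 0.68 = 0.00505648 M/s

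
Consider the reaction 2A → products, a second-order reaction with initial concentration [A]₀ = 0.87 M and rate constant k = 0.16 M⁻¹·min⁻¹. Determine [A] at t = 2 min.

0.6805 M

Step 1: For a second-order reaction: 1/[A] = 1/[A]₀ + kt
Step 2: 1/[A] = 1/0.87 + 0.16 × 2
Step 3: 1/[A] = 1.149 + 0.32 = 1.469
Step 4: [A] = 1/1.469 = 0.6805 M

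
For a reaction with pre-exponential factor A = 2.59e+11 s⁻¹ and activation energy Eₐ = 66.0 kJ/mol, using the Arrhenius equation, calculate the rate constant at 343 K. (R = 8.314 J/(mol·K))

2.30e+01 s⁻¹

Step 1: Use the Arrhenius equation: k = A × exp(-Eₐ/RT)
Step 2: Convert Eₐ to J/mol: 66.0 kJ/mol = 66000 J/mol
Step 3: Calculate the exponent: -Eₐ/(RT) = -66000/(8.314 × 343) = -23.14407
Step 4: k = 2.59e+11 × exp(-23.14407)
Step 5: k = 2.59e+11 × 8.88501e-11 = 2.3012e+01 s⁻¹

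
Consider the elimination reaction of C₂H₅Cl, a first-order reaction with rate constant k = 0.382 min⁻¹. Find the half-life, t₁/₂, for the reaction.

1.815 min

Step 1: For a first-order reaction, t₁/₂ = ln(2)/k
Step 2: t₁/₂ = ln(2)/0.382
Step 3: t₁/₂ = 0.6931/0.382 = 1.815 min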